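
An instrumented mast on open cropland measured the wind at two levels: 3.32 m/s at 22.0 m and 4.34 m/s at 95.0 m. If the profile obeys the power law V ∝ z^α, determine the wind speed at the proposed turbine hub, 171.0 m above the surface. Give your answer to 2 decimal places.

4.83 m/s

First find α: α = ln(V₂/V₁)/ln(z₂/z₁) = ln(4.34/3.32)/ln(95.0/22.0) = 0.26791/1.46283 = 0.1831
Extrapolate from 95.0 m to 171.0 m: V₃ = 4.34 × (171.0/95.0)^0.1831 = 4.34 × 1.1137 = 4.8333 m/s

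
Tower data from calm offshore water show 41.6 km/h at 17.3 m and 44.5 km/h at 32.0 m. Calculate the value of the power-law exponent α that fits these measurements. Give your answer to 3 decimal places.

Power law: V₂/V₁ = (z₂/z₁)^α ⇒ α = ln(V₂/V₁) / ln(z₂/z₁)
α = ln(44.5/41.6) / ln(32.0/17.3) = ln(1.0697) / ln(1.8497)
  = 0.06739 / 0.61503 = 0.10957

α ≈ 0.110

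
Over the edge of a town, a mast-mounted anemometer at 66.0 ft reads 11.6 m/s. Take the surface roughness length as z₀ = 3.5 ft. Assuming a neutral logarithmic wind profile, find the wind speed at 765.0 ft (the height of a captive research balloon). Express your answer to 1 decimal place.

Log law: V(z) ∝ ln(z/z₀), so V₂/V₁ = ln(z₂/z₀) / ln(z₁/z₀).
ln(765.0/3.5) = 5.3871, ln(66.0/3.5) = 2.9369
V₂ = 11.6 × 5.3871/2.9369 = 11.6 × 1.8343 = 21.2778 m/s

21.3 m/s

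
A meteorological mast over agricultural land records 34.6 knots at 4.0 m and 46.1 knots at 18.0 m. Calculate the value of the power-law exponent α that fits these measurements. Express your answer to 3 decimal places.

Power law: V₂/V₁ = (z₂/z₁)^α ⇒ α = ln(V₂/V₁) / ln(z₂/z₁)
α = ln(46.1/34.6) / ln(18.0/4.0) = ln(1.3324) / ln(4.5000)
  = 0.28696 / 1.50408 = 0.19079

α ≈ 0.191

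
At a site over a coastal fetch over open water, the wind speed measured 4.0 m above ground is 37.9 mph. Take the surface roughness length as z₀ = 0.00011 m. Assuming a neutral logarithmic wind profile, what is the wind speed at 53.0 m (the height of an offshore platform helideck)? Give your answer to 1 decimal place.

Log law: V(z) ∝ ln(z/z₀), so V₂/V₁ = ln(z₂/z₀) / ln(z₁/z₀).
ln(53.0/0.00011) = 13.0853, ln(4.0/0.00011) = 10.5013
V₂ = 37.9 × 13.0853/10.5013 = 37.9 × 1.2461 = 47.2258 mph

47.2 mph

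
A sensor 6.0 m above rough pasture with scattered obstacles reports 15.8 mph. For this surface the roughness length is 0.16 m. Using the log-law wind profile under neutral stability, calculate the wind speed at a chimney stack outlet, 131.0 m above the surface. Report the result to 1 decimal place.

29.2 mph

Log law: V(z) ∝ ln(z/z₀), so V₂/V₁ = ln(z₂/z₀) / ln(z₁/z₀).
ln(131.0/0.16) = 6.7078, ln(6.0/0.16) = 3.6243
V₂ = 15.8 × 6.7078/3.6243 = 15.8 × 1.8508 = 29.2420 mph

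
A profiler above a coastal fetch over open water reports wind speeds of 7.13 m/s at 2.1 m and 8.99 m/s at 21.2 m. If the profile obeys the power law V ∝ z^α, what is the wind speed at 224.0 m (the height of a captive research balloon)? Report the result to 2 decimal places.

11.39 m/s

First find α: α = ln(V₂/V₁)/ln(z₂/z₁) = ln(8.99/7.13)/ln(21.2/2.1) = 0.23180/2.31206 = 0.1003
Extrapolate from 21.2 m to 224.0 m: V₃ = 8.99 × (224.0/21.2)^0.1003 = 8.99 × 1.2666 = 11.3871 m/s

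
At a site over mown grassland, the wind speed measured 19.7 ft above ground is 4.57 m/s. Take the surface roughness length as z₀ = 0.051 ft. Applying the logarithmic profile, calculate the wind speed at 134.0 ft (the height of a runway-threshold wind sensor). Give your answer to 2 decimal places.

Log law: V(z) ∝ ln(z/z₀), so V₂/V₁ = ln(z₂/z₀) / ln(z₁/z₀).
ln(134.0/0.051) = 7.8738, ln(19.7/0.051) = 5.9565
V₂ = 4.57 × 7.8738/5.9565 = 4.57 × 1.3219 = 6.0409 m/s

6.04 m/s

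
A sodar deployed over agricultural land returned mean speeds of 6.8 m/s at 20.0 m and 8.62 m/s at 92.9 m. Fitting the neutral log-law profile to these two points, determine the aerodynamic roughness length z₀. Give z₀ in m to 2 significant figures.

Log law: V(z) ∝ ln(z/z₀). With r = V₁/V₂ = 6.8/8.62 = 0.78886,
r · ln(z₂/z₀) = ln(z₁/z₀) ⇒ ln z₀ = (ln z₁ − r·ln z₂)/(1 − r)
ln z₀ = (2.99573 − 0.78886×4.53152) / 0.21114 = -2.7424
z₀ = exp(-2.7424) = 0.06442 m

z₀ ≈ 0.064 m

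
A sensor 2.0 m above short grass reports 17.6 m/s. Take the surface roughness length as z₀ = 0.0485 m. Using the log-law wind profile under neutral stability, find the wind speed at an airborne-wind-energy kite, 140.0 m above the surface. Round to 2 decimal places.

37.70 m/s

Log law: V(z) ∝ ln(z/z₀), so V₂/V₁ = ln(z₂/z₀) / ln(z₁/z₀).
ln(140.0/0.0485) = 7.9678, ln(2.0/0.0485) = 3.7193
V₂ = 17.6 × 7.9678/3.7193 = 17.6 × 2.1423 = 37.7040 m/s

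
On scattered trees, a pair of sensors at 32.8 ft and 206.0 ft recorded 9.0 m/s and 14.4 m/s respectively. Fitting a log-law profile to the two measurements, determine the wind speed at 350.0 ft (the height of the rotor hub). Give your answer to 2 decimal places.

Log law: V ∝ ln(z/z₀). From the pair, with r = V₁/V₂ = 0.62500,
ln z₀ = (ln z₁ − r·ln z₂)/(1 − r) = (3.4904 − 0.62500×5.3279)/0.37500 = 0.4280 → z₀ = 1.534 ft
V₃ = V₁ · ln(z₃/z₀)/ln(z₁/z₀) = 9.0 × 5.4299/3.0624 = 15.9578 m/s

15.96 m/s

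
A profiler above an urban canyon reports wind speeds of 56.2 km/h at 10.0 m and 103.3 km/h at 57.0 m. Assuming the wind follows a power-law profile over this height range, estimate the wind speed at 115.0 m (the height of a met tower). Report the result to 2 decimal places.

132.04 km/h

First find α: α = ln(V₂/V₁)/ln(z₂/z₁) = ln(103.3/56.2)/ln(57.0/10.0) = 0.60872/1.74047 = 0.3497
Extrapolate from 57.0 m to 115.0 m: V₃ = 103.3 × (115.0/57.0)^0.3497 = 103.3 × 1.2782 = 132.0416 km/h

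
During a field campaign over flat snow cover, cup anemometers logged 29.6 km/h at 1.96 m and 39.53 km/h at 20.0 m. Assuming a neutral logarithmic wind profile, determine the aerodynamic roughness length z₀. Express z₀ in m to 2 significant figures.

z₀ ≈ 0.0019 m

Log law: V(z) ∝ ln(z/z₀). With r = V₁/V₂ = 29.6/39.53 = 0.74880,
r · ln(z₂/z₀) = ln(z₁/z₀) ⇒ ln z₀ = (ln z₁ − r·ln z₂)/(1 − r)
ln z₀ = (0.67294 − 0.74880×2.99573) / 0.25120 = -6.2510
z₀ = exp(-6.2510) = 0.001929 m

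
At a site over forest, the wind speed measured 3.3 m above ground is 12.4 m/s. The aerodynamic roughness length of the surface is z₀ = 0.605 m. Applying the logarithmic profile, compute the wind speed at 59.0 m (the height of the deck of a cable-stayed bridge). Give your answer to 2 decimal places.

Log law: V(z) ∝ ln(z/z₀), so V₂/V₁ = ln(z₂/z₀) / ln(z₁/z₀).
ln(59.0/0.605) = 4.5801, ln(3.3/0.605) = 1.6964
V₂ = 12.4 × 4.5801/1.6964 = 12.4 × 2.6998 = 33.4775 m/s

33.48 m/s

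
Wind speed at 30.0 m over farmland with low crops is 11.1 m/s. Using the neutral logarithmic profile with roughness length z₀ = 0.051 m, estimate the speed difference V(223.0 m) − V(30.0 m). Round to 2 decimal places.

3.49 m/s

Log law: V₂ = V₁ · ln(z₂/z₀)/ln(z₁/z₀) = 11.1 × 8.3831/6.3771 = 14.5916 m/s
ΔV = 14.5916 − 11.1 = 3.4916 m/s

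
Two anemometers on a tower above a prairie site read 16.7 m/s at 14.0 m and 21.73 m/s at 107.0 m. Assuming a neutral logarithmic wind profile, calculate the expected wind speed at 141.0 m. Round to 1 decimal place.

Log law: V ∝ ln(z/z₀). From the pair, with r = V₁/V₂ = 0.76852,
ln z₀ = (ln z₁ − r·ln z₂)/(1 − r) = (2.6391 − 0.76852×4.6728)/0.23148 = -4.1132 → z₀ = 0.01635 m
V₃ = V₁ · ln(z₃/z₀)/ln(z₁/z₀) = 16.7 × 9.0620/6.7523 = 22.4124 m/s

22.4 m/s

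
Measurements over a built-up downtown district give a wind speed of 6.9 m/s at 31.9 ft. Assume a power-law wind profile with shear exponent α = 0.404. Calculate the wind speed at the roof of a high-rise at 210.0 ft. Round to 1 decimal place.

14.8 m/s

Power-law profile: V₂ = V₁ · (z₂/z₁)^α
V₂ = 6.9 × (210.0/31.9)^0.404 = 6.9 × (6.5831)^0.404
    = 6.9 × 2.1411 = 14.7739 m/s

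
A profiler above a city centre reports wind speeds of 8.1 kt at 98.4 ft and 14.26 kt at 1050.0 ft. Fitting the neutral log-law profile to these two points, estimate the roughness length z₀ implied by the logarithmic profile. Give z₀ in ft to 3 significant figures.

Log law: V(z) ∝ ln(z/z₀). With r = V₁/V₂ = 8.1/14.26 = 0.56802,
r · ln(z₂/z₀) = ln(z₁/z₀) ⇒ ln z₀ = (ln z₁ − r·ln z₂)/(1 − r)
ln z₀ = (4.58904 − 0.56802×6.95655) / 0.43198 = 1.4759
z₀ = exp(1.4759) = 4.375 ft

z₀ ≈ 4.38 ft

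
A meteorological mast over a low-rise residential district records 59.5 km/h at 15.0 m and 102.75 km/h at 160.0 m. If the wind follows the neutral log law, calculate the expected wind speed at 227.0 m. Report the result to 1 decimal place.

109.1 km/h

Log law: V ∝ ln(z/z₀). From the pair, with r = V₁/V₂ = 0.57908,
ln z₀ = (ln z₁ − r·ln z₂)/(1 − r) = (2.7081 − 0.57908×5.0752)/0.42092 = -0.5485 → z₀ = 0.5778 m
V₃ = V₁ · ln(z₃/z₀)/ln(z₁/z₀) = 59.5 × 5.9734/3.2565 = 109.1408 km/h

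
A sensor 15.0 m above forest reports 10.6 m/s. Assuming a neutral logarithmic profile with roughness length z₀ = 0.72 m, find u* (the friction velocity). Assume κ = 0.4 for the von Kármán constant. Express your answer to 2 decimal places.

u* ≈ 1.40 m/s

Log law: V(z) = (u*/κ) · ln(z/z₀) ⇒ u* = κ · V / ln(z/z₀)
u* = 0.4 × 10.6 / ln(15.0/0.72) = 0.4 × 10.6 / 3.0366
   = 4.2400 / 3.0366 = 1.3963 m/s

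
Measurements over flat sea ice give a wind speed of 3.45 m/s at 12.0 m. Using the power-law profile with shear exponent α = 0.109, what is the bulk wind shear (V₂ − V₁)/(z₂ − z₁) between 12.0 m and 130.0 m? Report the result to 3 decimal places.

Power law: V₂ = V₁ · (z₂/z₁)^α = 3.45 × (10.8333)^0.109 = 4.4731 m/s
ΔV/Δz = (4.4731 − 3.45)/(130.0 − 12.0) = 1.0231/118.0000 = 0.00867 m/s/m

0.009 m/s/m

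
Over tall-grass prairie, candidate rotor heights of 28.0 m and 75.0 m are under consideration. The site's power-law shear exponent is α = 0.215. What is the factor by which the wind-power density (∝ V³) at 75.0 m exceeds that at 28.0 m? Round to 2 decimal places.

Speed ratio: V_B/V_A = (z_B/z_A)^α = (75.0/28.0)^0.215 = (2.6786)^0.215 = 1.23595
Power-density ratio: P_B/P_A = (V_B/V_A)³ = (1.23595)³ = 1.88798

1.89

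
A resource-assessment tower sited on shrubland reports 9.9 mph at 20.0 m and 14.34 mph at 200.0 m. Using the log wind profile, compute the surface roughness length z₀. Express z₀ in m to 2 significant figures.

Log law: V(z) ∝ ln(z/z₀). With r = V₁/V₂ = 9.9/14.34 = 0.69038,
r · ln(z₂/z₀) = ln(z₁/z₀) ⇒ ln z₀ = (ln z₁ − r·ln z₂)/(1 − r)
ln z₀ = (2.99573 − 0.69038×5.29832) / 0.30962 = -2.1384
z₀ = exp(-2.1384) = 0.1178 m

z₀ ≈ 0.12 m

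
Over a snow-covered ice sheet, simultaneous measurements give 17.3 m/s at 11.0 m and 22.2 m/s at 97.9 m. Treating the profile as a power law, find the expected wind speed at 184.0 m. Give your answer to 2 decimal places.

23.86 m/s

First find α: α = ln(V₂/V₁)/ln(z₂/z₁) = ln(22.2/17.3)/ln(97.9/11.0) = 0.24939/2.18605 = 0.1141
Extrapolate from 97.9 m to 184.0 m: V₃ = 22.2 × (184.0/97.9)^0.1141 = 22.2 × 1.0746 = 23.8570 m/s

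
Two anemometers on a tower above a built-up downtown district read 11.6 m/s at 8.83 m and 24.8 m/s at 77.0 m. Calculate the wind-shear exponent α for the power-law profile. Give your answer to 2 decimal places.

Power law: V₂/V₁ = (z₂/z₁)^α ⇒ α = ln(V₂/V₁) / ln(z₂/z₁)
α = ln(24.8/11.6) / ln(77.0/8.83) = ln(2.1379) / ln(8.7203)
  = 0.75984 / 2.16565 = 0.35086

α ≈ 0.35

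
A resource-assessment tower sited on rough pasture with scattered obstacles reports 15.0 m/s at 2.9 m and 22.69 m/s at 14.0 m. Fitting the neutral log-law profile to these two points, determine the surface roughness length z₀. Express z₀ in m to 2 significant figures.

Log law: V(z) ∝ ln(z/z₀). With r = V₁/V₂ = 15.0/22.69 = 0.66108,
r · ln(z₂/z₀) = ln(z₁/z₀) ⇒ ln z₀ = (ln z₁ − r·ln z₂)/(1 − r)
ln z₀ = (1.06471 − 0.66108×2.63906) / 0.33892 = -2.0062
z₀ = exp(-2.0062) = 0.1345 m

z₀ ≈ 0.13 m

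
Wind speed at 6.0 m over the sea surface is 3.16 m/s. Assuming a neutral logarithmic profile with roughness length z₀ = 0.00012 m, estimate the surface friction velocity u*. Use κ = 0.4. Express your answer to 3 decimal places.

Log law: V(z) = (u*/κ) · ln(z/z₀) ⇒ u* = κ · V / ln(z/z₀)
u* = 0.4 × 3.16 / ln(6.0/0.00012) = 0.4 × 3.16 / 10.8198
   = 1.2640 / 10.8198 = 0.1168 m/s

u* ≈ 0.117 m/s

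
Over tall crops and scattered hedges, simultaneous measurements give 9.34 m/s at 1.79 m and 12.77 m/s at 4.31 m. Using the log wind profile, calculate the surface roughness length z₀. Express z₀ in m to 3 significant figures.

Log law: V(z) ∝ ln(z/z₀). With r = V₁/V₂ = 9.34/12.77 = 0.73140,
r · ln(z₂/z₀) = ln(z₁/z₀) ⇒ ln z₀ = (ln z₁ − r·ln z₂)/(1 − r)
ln z₀ = (0.58222 − 0.73140×1.46094) / 0.26860 = -1.8106
z₀ = exp(-1.8106) = 0.1636 m

z₀ ≈ 0.164 m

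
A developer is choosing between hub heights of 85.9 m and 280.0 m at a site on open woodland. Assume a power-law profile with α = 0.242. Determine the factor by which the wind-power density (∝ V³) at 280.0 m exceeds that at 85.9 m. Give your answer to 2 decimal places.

2.36

Speed ratio: V_B/V_A = (z_B/z_A)^α = (280.0/85.9)^0.242 = (3.2596)^0.242 = 1.33102
Power-density ratio: P_B/P_A = (V_B/V_A)³ = (1.33102)³ = 2.35808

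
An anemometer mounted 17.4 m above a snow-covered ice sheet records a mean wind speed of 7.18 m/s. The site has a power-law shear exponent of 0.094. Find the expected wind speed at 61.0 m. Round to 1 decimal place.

8.1 m/s

Power-law profile: V₂ = V₁ · (z₂/z₁)^α
V₂ = 7.18 × (61.0/17.4)^0.094 = 7.18 × (3.5057)^0.094
    = 7.18 × 1.1251 = 8.0786 m/s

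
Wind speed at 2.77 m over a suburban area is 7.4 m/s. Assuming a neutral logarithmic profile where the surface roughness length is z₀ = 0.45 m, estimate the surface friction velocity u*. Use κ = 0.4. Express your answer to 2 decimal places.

u* ≈ 1.63 m/s

Log law: V(z) = (u*/κ) · ln(z/z₀) ⇒ u* = κ · V / ln(z/z₀)
u* = 0.4 × 7.4 / ln(2.77/0.45) = 0.4 × 7.4 / 1.8174
   = 2.9600 / 1.8174 = 1.6287 m/s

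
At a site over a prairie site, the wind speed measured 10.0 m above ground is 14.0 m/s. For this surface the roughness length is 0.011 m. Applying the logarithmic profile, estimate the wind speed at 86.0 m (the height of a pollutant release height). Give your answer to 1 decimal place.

Log law: V(z) ∝ ln(z/z₀), so V₂/V₁ = ln(z₂/z₀) / ln(z₁/z₀).
ln(86.0/0.011) = 8.9642, ln(10.0/0.011) = 6.8124
V₂ = 14.0 × 8.9642/6.8124 = 14.0 × 1.3159 = 18.4220 m/s

18.4 m/s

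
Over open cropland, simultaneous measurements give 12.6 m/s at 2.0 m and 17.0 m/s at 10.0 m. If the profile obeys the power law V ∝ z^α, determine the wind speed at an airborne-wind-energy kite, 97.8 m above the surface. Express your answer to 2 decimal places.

First find α: α = ln(V₂/V₁)/ln(z₂/z₁) = ln(17.0/12.6)/ln(10.0/2.0) = 0.29952/1.60944 = 0.1861
Extrapolate from 10.0 m to 97.8 m: V₃ = 17.0 × (97.8/10.0)^0.1861 = 17.0 × 1.5286 = 25.9867 m/s

25.99 m/s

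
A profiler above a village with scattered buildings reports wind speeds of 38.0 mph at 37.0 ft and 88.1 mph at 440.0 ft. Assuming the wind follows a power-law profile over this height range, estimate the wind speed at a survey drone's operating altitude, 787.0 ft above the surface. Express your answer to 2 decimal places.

107.33 mph

First find α: α = ln(V₂/V₁)/ln(z₂/z₁) = ln(88.1/38.0)/ln(440.0/37.0) = 0.84089/2.47586 = 0.3396
Extrapolate from 440.0 ft to 787.0 ft: V₃ = 88.1 × (787.0/440.0)^0.3396 = 88.1 × 1.2183 = 107.3349 mph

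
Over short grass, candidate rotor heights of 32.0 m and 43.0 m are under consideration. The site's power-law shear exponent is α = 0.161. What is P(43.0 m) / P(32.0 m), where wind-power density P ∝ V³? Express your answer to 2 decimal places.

Speed ratio: V_B/V_A = (z_B/z_A)^α = (43.0/32.0)^0.161 = (1.3438)^0.161 = 1.04872
Power-density ratio: P_B/P_A = (V_B/V_A)³ = (1.04872)³ = 1.15339

1.15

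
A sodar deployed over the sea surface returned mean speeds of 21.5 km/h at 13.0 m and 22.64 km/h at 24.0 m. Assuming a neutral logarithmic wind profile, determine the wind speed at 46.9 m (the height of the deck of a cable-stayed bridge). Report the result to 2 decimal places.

23.89 km/h

Log law: V ∝ ln(z/z₀). From the pair, with r = V₁/V₂ = 0.94965,
ln z₀ = (ln z₁ − r·ln z₂)/(1 − r) = (2.5649 − 0.94965×3.1781)/0.05035 = -8.9980 → z₀ = 0.0001237 m
V₃ = V₁ · ln(z₃/z₀)/ln(z₁/z₀) = 21.5 × 12.8460/11.5629 = 23.8857 km/h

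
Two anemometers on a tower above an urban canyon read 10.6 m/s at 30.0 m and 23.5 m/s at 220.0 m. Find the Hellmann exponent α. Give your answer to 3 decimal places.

Power law: V₂/V₁ = (z₂/z₁)^α ⇒ α = ln(V₂/V₁) / ln(z₂/z₁)
α = ln(23.5/10.6) / ln(220.0/30.0) = ln(2.2170) / ln(7.3333)
  = 0.79615 / 1.99243 = 0.39959

α ≈ 0.400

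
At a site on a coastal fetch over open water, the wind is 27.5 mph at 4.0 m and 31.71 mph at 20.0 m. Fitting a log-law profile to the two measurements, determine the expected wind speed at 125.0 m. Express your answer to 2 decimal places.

Log law: V ∝ ln(z/z₀). From the pair, with r = V₁/V₂ = 0.86723,
ln z₀ = (ln z₁ − r·ln z₂)/(1 − r) = (1.3863 − 0.86723×2.9957)/0.13277 = -9.1267 → z₀ = 0.0001087 m
V₃ = V₁ · ln(z₃/z₀)/ln(z₁/z₀) = 27.5 × 13.9550/10.5130 = 36.5037 mph

36.50 mph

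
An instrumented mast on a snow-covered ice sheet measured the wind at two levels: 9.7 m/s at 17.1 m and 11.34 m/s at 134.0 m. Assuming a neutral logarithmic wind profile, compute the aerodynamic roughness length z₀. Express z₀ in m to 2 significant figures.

Log law: V(z) ∝ ln(z/z₀). With r = V₁/V₂ = 9.7/11.34 = 0.85538,
r · ln(z₂/z₀) = ln(z₁/z₀) ⇒ ln z₀ = (ln z₁ − r·ln z₂)/(1 − r)
ln z₀ = (2.83908 − 0.85538×4.89784) / 0.14462 = -9.3377
z₀ = exp(-9.3377) = 0.00008804 m

z₀ ≈ 0.000088 m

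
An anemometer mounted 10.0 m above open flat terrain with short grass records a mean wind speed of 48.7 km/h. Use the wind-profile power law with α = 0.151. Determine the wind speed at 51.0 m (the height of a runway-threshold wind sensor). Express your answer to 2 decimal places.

62.28 km/h

Power-law profile: V₂ = V₁ · (z₂/z₁)^α
V₂ = 48.7 × (51.0/10.0)^0.151 = 48.7 × (5.1000)^0.151
    = 48.7 × 1.2789 = 62.2834 km/h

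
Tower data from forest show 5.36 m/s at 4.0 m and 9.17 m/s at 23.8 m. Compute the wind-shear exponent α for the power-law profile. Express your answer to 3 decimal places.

α ≈ 0.301

Power law: V₂/V₁ = (z₂/z₁)^α ⇒ α = ln(V₂/V₁) / ln(z₂/z₁)
α = ln(9.17/5.36) / ln(23.8/4.0) = ln(1.7108) / ln(5.9500)
  = 0.53697 / 1.78339 = 0.30110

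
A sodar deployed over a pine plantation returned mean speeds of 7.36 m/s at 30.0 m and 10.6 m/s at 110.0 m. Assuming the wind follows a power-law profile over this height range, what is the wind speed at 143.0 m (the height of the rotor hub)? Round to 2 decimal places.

First find α: α = ln(V₂/V₁)/ln(z₂/z₁) = ln(10.6/7.36)/ln(110.0/30.0) = 0.36479/1.29928 = 0.2808
Extrapolate from 110.0 m to 143.0 m: V₃ = 10.6 × (143.0/110.0)^0.2808 = 10.6 × 1.0764 = 11.4103 m/s

11.41 m/s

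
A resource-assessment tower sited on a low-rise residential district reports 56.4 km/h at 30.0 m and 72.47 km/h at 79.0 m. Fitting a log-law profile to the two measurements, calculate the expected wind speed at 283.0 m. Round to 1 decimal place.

93.6 km/h

Log law: V ∝ ln(z/z₀). From the pair, with r = V₁/V₂ = 0.77825,
ln z₀ = (ln z₁ − r·ln z₂)/(1 − r) = (3.4012 − 0.77825×4.3694)/0.22175 = 0.0030 → z₀ = 1.003 m
V₃ = V₁ · ln(z₃/z₀)/ln(z₁/z₀) = 56.4 × 5.6425/3.3982 = 93.6477 km/h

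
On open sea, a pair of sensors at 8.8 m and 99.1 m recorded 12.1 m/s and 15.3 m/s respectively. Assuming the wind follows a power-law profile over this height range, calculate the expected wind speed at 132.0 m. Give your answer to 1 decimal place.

First find α: α = ln(V₂/V₁)/ln(z₂/z₁) = ln(15.3/12.1)/ln(99.1/8.8) = 0.23465/2.42138 = 0.0969
Extrapolate from 99.1 m to 132.0 m: V₃ = 15.3 × (132.0/99.1)^0.0969 = 15.3 × 1.0282 = 15.7310 m/s

15.7 m/s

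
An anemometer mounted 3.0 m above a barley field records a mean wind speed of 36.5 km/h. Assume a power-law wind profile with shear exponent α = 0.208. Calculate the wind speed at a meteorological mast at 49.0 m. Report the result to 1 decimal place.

65.3 km/h

Power-law profile: V₂ = V₁ · (z₂/z₁)^α
V₂ = 36.5 × (49.0/3.0)^0.208 = 36.5 × (16.3333)^0.208
    = 36.5 × 1.7878 = 65.2548 km/h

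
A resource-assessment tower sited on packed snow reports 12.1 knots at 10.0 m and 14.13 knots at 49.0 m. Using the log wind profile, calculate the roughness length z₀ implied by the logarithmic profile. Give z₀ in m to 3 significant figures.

z₀ ≈ 0.000769 m

Log law: V(z) ∝ ln(z/z₀). With r = V₁/V₂ = 12.1/14.13 = 0.85633,
r · ln(z₂/z₀) = ln(z₁/z₀) ⇒ ln z₀ = (ln z₁ − r·ln z₂)/(1 − r)
ln z₀ = (2.30259 − 0.85633×3.89182) / 0.14367 = -7.1702
z₀ = exp(-7.1702) = 0.0007692 m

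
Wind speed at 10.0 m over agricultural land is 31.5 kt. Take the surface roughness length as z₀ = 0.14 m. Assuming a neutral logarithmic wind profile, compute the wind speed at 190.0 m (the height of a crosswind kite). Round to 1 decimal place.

53.2 kt

Log law: V(z) ∝ ln(z/z₀), so V₂/V₁ = ln(z₂/z₀) / ln(z₁/z₀).
ln(190.0/0.14) = 7.2131, ln(10.0/0.14) = 4.2687
V₂ = 31.5 × 7.2131/4.2687 = 31.5 × 1.6898 = 53.2279 kt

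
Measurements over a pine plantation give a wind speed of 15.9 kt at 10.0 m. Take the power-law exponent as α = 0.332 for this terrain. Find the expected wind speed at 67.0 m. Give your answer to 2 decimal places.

29.90 kt

Power-law profile: V₂ = V₁ · (z₂/z₁)^α
V₂ = 15.9 × (67.0/10.0)^0.332 = 15.9 × (6.7000)^0.332
    = 15.9 × 1.8804 = 29.8988 kt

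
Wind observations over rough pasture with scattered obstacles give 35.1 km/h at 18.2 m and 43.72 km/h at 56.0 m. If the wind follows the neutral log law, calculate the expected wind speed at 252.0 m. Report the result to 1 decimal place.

Log law: V ∝ ln(z/z₀). From the pair, with r = V₁/V₂ = 0.80284,
ln z₀ = (ln z₁ − r·ln z₂)/(1 − r) = (2.9014 − 0.80284×4.0254)/0.19716 = -1.6751 → z₀ = 0.1873 m
V₃ = V₁ · ln(z₃/z₀)/ln(z₁/z₀) = 35.1 × 7.2046/4.5766 = 55.2555 km/h

55.3 km/h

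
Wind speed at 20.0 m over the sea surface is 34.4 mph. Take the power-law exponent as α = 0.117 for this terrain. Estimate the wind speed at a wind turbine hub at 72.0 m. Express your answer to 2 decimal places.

Power-law profile: V₂ = V₁ · (z₂/z₁)^α
V₂ = 34.4 × (72.0/20.0)^0.117 = 34.4 × (3.6000)^0.117
    = 34.4 × 1.1617 = 39.9619 mph

39.96 mph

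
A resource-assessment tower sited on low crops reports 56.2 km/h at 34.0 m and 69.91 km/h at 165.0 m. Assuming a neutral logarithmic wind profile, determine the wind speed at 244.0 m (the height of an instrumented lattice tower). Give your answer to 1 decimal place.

Log law: V ∝ ln(z/z₀). From the pair, with r = V₁/V₂ = 0.80389,
ln z₀ = (ln z₁ − r·ln z₂)/(1 − r) = (3.5264 − 0.80389×5.1059)/0.19611 = -2.9487 → z₀ = 0.05241 m
V₃ = V₁ · ln(z₃/z₀)/ln(z₁/z₀) = 56.2 × 8.4458/6.4750 = 73.3056 km/h

73.3 km/h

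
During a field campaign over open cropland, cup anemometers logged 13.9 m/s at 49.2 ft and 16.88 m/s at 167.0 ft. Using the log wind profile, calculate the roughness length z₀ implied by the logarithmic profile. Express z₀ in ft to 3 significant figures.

Log law: V(z) ∝ ln(z/z₀). With r = V₁/V₂ = 13.9/16.88 = 0.82346,
r · ln(z₂/z₀) = ln(z₁/z₀) ⇒ ln z₀ = (ln z₁ − r·ln z₂)/(1 − r)
ln z₀ = (3.89589 − 0.82346×5.11799) / 0.17654 = -1.8045
z₀ = exp(-1.8045) = 0.1646 ft

z₀ ≈ 0.165 ft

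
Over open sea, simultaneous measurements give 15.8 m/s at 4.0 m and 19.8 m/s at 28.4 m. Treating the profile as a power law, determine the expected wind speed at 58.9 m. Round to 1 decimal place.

First find α: α = ln(V₂/V₁)/ln(z₂/z₁) = ln(19.8/15.8)/ln(28.4/4.0) = 0.22567/1.96009 = 0.1151
Extrapolate from 28.4 m to 58.9 m: V₃ = 19.8 × (58.9/28.4)^0.1151 = 19.8 × 1.0876 = 21.5347 m/s

21.5 m/s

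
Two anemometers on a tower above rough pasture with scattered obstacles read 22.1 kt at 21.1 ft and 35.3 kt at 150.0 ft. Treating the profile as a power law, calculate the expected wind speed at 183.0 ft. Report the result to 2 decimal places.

37.02 kt

First find α: α = ln(V₂/V₁)/ln(z₂/z₁) = ln(35.3/22.1)/ln(150.0/21.1) = 0.46831/1.96136 = 0.2388
Extrapolate from 150.0 ft to 183.0 ft: V₃ = 35.3 × (183.0/150.0)^0.2388 = 35.3 × 1.0486 = 37.0164 kt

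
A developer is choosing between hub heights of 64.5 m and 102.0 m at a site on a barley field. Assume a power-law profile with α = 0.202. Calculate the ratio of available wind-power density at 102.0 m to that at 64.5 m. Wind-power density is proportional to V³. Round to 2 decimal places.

Speed ratio: V_B/V_A = (z_B/z_A)^α = (102.0/64.5)^0.202 = (1.5814)^0.202 = 1.09700
Power-density ratio: P_B/P_A = (V_B/V_A)³ = (1.09700)³ = 1.32014

1.32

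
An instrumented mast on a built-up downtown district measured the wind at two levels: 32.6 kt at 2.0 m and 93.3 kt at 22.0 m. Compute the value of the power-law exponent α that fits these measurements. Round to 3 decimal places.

Power law: V₂/V₁ = (z₂/z₁)^α ⇒ α = ln(V₂/V₁) / ln(z₂/z₁)
α = ln(93.3/32.6) / ln(22.0/2.0) = ln(2.8620) / ln(11.0000)
  = 1.05151 / 2.39790 = 0.43851

α ≈ 0.439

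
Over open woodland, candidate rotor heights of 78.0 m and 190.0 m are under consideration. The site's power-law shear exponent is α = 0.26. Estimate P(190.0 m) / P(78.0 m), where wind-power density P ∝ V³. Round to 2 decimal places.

2.00

Speed ratio: V_B/V_A = (z_B/z_A)^α = (190.0/78.0)^0.26 = (2.4359)^0.26 = 1.26047
Power-density ratio: P_B/P_A = (V_B/V_A)³ = (1.26047)³ = 2.00260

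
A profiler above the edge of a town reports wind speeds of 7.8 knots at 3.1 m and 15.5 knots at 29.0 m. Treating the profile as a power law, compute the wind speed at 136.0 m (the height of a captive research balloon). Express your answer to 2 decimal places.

First find α: α = ln(V₂/V₁)/ln(z₂/z₁) = ln(15.5/7.8)/ln(29.0/3.1) = 0.68672/2.23589 = 0.3071
Extrapolate from 29.0 m to 136.0 m: V₃ = 15.5 × (136.0/29.0)^0.3071 = 15.5 × 1.6074 = 24.9150 knots

24.92 knots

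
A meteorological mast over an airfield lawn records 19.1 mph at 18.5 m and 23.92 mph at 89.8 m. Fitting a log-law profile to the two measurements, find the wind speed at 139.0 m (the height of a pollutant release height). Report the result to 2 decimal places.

Log law: V ∝ ln(z/z₀). From the pair, with r = V₁/V₂ = 0.79849,
ln z₀ = (ln z₁ − r·ln z₂)/(1 − r) = (2.9178 − 0.79849×4.4976)/0.20151 = -3.3425 → z₀ = 0.03535 m
V₃ = V₁ · ln(z₃/z₀)/ln(z₁/z₀) = 19.1 × 8.2770/6.2603 = 25.2529 mph

25.25 mph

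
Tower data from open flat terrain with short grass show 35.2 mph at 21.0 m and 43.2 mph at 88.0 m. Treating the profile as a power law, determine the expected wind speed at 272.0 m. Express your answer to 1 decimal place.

50.8 mph

First find α: α = ln(V₂/V₁)/ln(z₂/z₁) = ln(43.2/35.2)/ln(88.0/21.0) = 0.20479/1.43281 = 0.1429
Extrapolate from 88.0 m to 272.0 m: V₃ = 43.2 × (272.0/88.0)^0.1429 = 43.2 × 1.1750 = 50.7613 mph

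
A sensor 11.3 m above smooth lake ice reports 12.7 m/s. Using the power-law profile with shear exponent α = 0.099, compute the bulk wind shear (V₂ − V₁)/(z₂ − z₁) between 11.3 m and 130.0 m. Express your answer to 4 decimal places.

Power law: V₂ = V₁ · (z₂/z₁)^α = 12.7 × (11.5044)^0.099 = 16.1744 m/s
ΔV/Δz = (16.1744 − 12.7)/(130.0 − 11.3) = 3.4744/118.7000 = 0.02927 m/s/m

0.0293 m/s/m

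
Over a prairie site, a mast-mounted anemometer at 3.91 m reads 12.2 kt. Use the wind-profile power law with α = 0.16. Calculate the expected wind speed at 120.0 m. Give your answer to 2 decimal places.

21.10 kt

Power-law profile: V₂ = V₁ · (z₂/z₁)^α
V₂ = 12.2 × (120.0/3.91)^0.16 = 12.2 × (30.6905)^0.16
    = 12.2 × 1.7295 = 21.0999 kt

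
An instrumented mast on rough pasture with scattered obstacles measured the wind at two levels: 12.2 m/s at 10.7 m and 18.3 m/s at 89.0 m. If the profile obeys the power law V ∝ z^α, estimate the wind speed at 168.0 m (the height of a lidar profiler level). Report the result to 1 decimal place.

First find α: α = ln(V₂/V₁)/ln(z₂/z₁) = ln(18.3/12.2)/ln(89.0/10.7) = 0.40547/2.11839 = 0.1914
Extrapolate from 89.0 m to 168.0 m: V₃ = 18.3 × (168.0/89.0)^0.1914 = 18.3 × 1.1293 = 20.6663 m/s

20.7 m/s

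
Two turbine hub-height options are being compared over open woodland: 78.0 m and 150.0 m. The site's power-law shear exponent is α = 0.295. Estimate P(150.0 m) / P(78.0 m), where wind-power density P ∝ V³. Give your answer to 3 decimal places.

1.784

Speed ratio: V_B/V_A = (z_B/z_A)^α = (150.0/78.0)^0.295 = (1.9231)^0.295 = 1.21277
Power-density ratio: P_B/P_A = (V_B/V_A)³ = (1.21277)³ = 1.78376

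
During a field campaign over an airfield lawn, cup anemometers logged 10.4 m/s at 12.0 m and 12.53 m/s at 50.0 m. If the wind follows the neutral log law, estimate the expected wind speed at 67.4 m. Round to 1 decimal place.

13.0 m/s

Log law: V ∝ ln(z/z₀). From the pair, with r = V₁/V₂ = 0.83001,
ln z₀ = (ln z₁ − r·ln z₂)/(1 − r) = (2.4849 − 0.83001×3.9120)/0.16999 = -4.4832 → z₀ = 0.01130 m
V₃ = V₁ · ln(z₃/z₀)/ln(z₁/z₀) = 10.4 × 8.6938/6.9681 = 12.9757 m/s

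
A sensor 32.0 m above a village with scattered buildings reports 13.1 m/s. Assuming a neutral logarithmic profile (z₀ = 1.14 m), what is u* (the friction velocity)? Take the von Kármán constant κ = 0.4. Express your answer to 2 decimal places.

u* ≈ 1.57 m/s

Log law: V(z) = (u*/κ) · ln(z/z₀) ⇒ u* = κ · V / ln(z/z₀)
u* = 0.4 × 13.1 / ln(32.0/1.14) = 0.4 × 13.1 / 3.3347
   = 5.2400 / 3.3347 = 1.5714 m/s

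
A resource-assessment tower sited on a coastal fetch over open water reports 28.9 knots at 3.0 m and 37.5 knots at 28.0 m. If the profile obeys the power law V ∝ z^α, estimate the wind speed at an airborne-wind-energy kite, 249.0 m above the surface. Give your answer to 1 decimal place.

First find α: α = ln(V₂/V₁)/ln(z₂/z₁) = ln(37.5/28.9)/ln(28.0/3.0) = 0.26050/2.23359 = 0.1166
Extrapolate from 28.0 m to 249.0 m: V₃ = 37.5 × (249.0/28.0)^0.1166 = 37.5 × 1.2903 = 48.3856 knots

48.4 knots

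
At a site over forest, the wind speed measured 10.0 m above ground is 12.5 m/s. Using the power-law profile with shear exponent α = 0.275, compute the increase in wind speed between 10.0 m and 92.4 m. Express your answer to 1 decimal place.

Power law: V₂ = V₁ · (z₂/z₁)^α = 12.5 × (9.2400)^0.275 = 23.0393 m/s
ΔV = 23.0393 − 12.5 = 10.5393 m/s

10.5 m/s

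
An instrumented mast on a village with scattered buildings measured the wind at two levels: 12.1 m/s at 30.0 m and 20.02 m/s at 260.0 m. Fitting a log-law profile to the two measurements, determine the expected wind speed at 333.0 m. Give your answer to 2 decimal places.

Log law: V ∝ ln(z/z₀). From the pair, with r = V₁/V₂ = 0.60440,
ln z₀ = (ln z₁ − r·ln z₂)/(1 − r) = (3.4012 − 0.60440×5.5607)/0.39560 = 0.1020 → z₀ = 1.107 m
V₃ = V₁ · ln(z₃/z₀)/ln(z₁/z₀) = 12.1 × 5.7062/3.2992 = 20.9276 m/s

20.93 m/s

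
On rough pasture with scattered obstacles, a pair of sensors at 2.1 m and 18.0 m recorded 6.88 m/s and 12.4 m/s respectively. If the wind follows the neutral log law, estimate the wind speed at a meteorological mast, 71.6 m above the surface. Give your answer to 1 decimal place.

15.9 m/s

Log law: V ∝ ln(z/z₀). From the pair, with r = V₁/V₂ = 0.55484,
ln z₀ = (ln z₁ − r·ln z₂)/(1 − r) = (0.7419 − 0.55484×2.8904)/0.44516 = -1.9358 → z₀ = 0.1443 m
V₃ = V₁ · ln(z₃/z₀)/ln(z₁/z₀) = 6.88 × 6.2069/2.6778 = 15.9475 m/s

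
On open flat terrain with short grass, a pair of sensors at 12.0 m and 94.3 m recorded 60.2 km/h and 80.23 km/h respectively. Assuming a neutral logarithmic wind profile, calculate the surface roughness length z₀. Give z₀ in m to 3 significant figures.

z₀ ≈ 0.0244 m

Log law: V(z) ∝ ln(z/z₀). With r = V₁/V₂ = 60.2/80.23 = 0.75034,
r · ln(z₂/z₀) = ln(z₁/z₀) ⇒ ln z₀ = (ln z₁ − r·ln z₂)/(1 − r)
ln z₀ = (2.48491 − 0.75034×4.54648) / 0.24966 = -3.7111
z₀ = exp(-3.7111) = 0.02445 m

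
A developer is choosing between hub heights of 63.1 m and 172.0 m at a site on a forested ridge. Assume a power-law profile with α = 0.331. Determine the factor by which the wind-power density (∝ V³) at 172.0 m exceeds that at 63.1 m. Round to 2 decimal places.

Speed ratio: V_B/V_A = (z_B/z_A)^α = (172.0/63.1)^0.331 = (2.7258)^0.331 = 1.39364
Power-density ratio: P_B/P_A = (V_B/V_A)³ = (1.39364)³ = 2.70677

2.71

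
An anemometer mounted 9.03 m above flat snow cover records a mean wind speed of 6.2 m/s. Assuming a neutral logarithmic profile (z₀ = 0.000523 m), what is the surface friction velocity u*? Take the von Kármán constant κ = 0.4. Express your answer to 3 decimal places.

Log law: V(z) = (u*/κ) · ln(z/z₀) ⇒ u* = κ · V / ln(z/z₀)
u* = 0.4 × 6.2 / ln(9.03/0.000523) = 0.4 × 6.2 / 9.7565
   = 2.4800 / 9.7565 = 0.2542 m/s

u* ≈ 0.254 m/s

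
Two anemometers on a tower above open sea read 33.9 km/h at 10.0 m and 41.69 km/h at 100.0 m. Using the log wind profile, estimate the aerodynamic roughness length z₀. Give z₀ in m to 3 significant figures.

z₀ ≈ 0.000445 m

Log law: V(z) ∝ ln(z/z₀). With r = V₁/V₂ = 33.9/41.69 = 0.81314,
r · ln(z₂/z₀) = ln(z₁/z₀) ⇒ ln z₀ = (ln z₁ − r·ln z₂)/(1 − r)
ln z₀ = (2.30259 − 0.81314×4.60517) / 0.18686 = -7.7177
z₀ = exp(-7.7177) = 0.0004449 m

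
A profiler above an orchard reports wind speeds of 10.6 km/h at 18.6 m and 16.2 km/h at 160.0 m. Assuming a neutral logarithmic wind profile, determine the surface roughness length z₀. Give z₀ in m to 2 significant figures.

Log law: V(z) ∝ ln(z/z₀). With r = V₁/V₂ = 10.6/16.2 = 0.65432,
r · ln(z₂/z₀) = ln(z₁/z₀) ⇒ ln z₀ = (ln z₁ − r·ln z₂)/(1 − r)
ln z₀ = (2.92316 − 0.65432×5.07517) / 0.34568 = -1.1503
z₀ = exp(-1.1503) = 0.3165 m

z₀ ≈ 0.32 m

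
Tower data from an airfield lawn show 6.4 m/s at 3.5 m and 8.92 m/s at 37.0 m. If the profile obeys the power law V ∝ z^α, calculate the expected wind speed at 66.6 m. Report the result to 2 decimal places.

First find α: α = ln(V₂/V₁)/ln(z₂/z₁) = ln(8.92/6.4)/ln(37.0/3.5) = 0.33200/2.35815 = 0.1408
Extrapolate from 37.0 m to 66.6 m: V₃ = 8.92 × (66.6/37.0)^0.1408 = 8.92 × 1.0863 = 9.6896 m/s

9.69 m/s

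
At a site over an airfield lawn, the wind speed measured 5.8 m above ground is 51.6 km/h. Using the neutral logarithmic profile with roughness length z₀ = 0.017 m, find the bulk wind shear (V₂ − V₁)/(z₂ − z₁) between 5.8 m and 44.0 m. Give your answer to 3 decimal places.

Log law: V₂ = V₁ · ln(z₂/z₀)/ln(z₁/z₀) = 51.6 × 7.8587/5.8324 = 69.5272 km/h
ΔV/Δz = (69.5272 − 51.6)/(44.0 − 5.8) = 17.9272/38.2000 = 0.46930 km/h/m

0.469 km/h/m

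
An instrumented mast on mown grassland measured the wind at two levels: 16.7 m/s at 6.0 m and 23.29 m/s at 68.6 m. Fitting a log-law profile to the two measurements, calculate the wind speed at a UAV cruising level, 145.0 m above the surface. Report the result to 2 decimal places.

Log law: V ∝ ln(z/z₀). From the pair, with r = V₁/V₂ = 0.71705,
ln z₀ = (ln z₁ − r·ln z₂)/(1 − r) = (1.7918 − 0.71705×4.2283)/0.28295 = -4.3828 → z₀ = 0.01249 m
V₃ = V₁ · ln(z₃/z₀)/ln(z₁/z₀) = 16.7 × 9.3595/6.1745 = 25.3143 m/s

25.31 m/s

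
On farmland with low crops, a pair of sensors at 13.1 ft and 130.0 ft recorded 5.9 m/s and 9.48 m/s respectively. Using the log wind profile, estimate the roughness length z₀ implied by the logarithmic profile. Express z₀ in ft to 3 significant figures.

z₀ ≈ 0.298 ft

Log law: V(z) ∝ ln(z/z₀). With r = V₁/V₂ = 5.9/9.48 = 0.62236,
r · ln(z₂/z₀) = ln(z₁/z₀) ⇒ ln z₀ = (ln z₁ − r·ln z₂)/(1 − r)
ln z₀ = (2.57261 − 0.62236×4.86753) / 0.37764 = -1.2095
z₀ = exp(-1.2095) = 0.2983 ft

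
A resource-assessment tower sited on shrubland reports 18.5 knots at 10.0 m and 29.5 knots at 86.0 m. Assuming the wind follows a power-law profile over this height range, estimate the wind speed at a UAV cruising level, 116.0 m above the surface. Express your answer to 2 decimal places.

31.48 knots

First find α: α = ln(V₂/V₁)/ln(z₂/z₁) = ln(29.5/18.5)/ln(86.0/10.0) = 0.46662/2.15176 = 0.2169
Extrapolate from 86.0 m to 116.0 m: V₃ = 29.5 × (116.0/86.0)^0.2169 = 29.5 × 1.0670 = 31.4778 knots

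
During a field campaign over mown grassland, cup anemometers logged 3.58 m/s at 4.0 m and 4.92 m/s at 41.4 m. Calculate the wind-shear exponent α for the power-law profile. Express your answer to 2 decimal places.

Power law: V₂/V₁ = (z₂/z₁)^α ⇒ α = ln(V₂/V₁) / ln(z₂/z₁)
α = ln(4.92/3.58) / ln(41.4/4.0) = ln(1.3743) / ln(10.3500)
  = 0.31795 / 2.33699 = 0.13605

α ≈ 0.14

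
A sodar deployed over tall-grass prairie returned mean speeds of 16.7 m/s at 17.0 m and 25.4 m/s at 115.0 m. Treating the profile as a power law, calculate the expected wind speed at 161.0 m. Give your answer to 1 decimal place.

First find α: α = ln(V₂/V₁)/ln(z₂/z₁) = ln(25.4/16.7)/ln(115.0/17.0) = 0.41934/1.91172 = 0.2194
Extrapolate from 115.0 m to 161.0 m: V₃ = 25.4 × (161.0/115.0)^0.2194 = 25.4 × 1.0766 = 27.3456 m/s

27.3 m/s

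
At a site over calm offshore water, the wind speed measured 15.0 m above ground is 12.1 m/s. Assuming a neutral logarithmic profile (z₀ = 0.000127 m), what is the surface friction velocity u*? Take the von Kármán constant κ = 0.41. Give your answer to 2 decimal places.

u* ≈ 0.42 m/s

Log law: V(z) = (u*/κ) · ln(z/z₀) ⇒ u* = κ · V / ln(z/z₀)
u* = 0.41 × 12.1 / ln(15.0/0.000127) = 0.41 × 12.1 / 11.6794
   = 4.9610 / 11.6794 = 0.4248 m/s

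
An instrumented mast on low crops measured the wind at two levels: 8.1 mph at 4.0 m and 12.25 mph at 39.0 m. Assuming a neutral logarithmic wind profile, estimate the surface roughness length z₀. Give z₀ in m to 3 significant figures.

Log law: V(z) ∝ ln(z/z₀). With r = V₁/V₂ = 8.1/12.25 = 0.66122,
r · ln(z₂/z₀) = ln(z₁/z₀) ⇒ ln z₀ = (ln z₁ − r·ln z₂)/(1 − r)
ln z₀ = (1.38629 − 0.66122×3.66356) / 0.33878 = -3.0585
z₀ = exp(-3.0585) = 0.04696 m

z₀ ≈ 0.0470 m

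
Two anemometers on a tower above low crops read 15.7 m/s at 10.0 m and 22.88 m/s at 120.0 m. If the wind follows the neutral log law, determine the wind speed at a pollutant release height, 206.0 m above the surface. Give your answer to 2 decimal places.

Log law: V ∝ ln(z/z₀). From the pair, with r = V₁/V₂ = 0.68619,
ln z₀ = (ln z₁ − r·ln z₂)/(1 − r) = (2.3026 − 0.68619×4.7875)/0.31381 = -3.1310 → z₀ = 0.04367 m
V₃ = V₁ · ln(z₃/z₀)/ln(z₁/z₀) = 15.7 × 8.4589/5.4336 = 24.4414 m/s

24.44 m/s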